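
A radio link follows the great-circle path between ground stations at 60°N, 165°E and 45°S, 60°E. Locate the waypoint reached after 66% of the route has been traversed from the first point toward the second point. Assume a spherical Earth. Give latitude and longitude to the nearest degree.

≈ 7°S, 89°E

Write both endpoints as unit vectors p₁, p₂ with components (cos φ cos λ, cos φ sin λ, sin φ).
The central angle between the endpoints is δ = arccos(p₁·p₂) ≈ 2.352 rad (134.7°).
Interpolate at f = 0.66 with slerp weights a = sin((1−f)δ)/sin δ ≈ 1.009, b = sin(fδ)/sin δ ≈ 1.408.
p = a·p₁ + b·p₂ ≈ (0.010, 0.993, -0.121); φ = arcsin(p_z) ≈ -6.95°, λ = atan2(p_y, p_x) ≈ 89.42°.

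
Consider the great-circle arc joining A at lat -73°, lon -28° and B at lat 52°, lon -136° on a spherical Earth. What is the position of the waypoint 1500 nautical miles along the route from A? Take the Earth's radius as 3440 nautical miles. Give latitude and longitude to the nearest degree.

≈ lat -59°, lon -83°

The haversine formula gives a central angle δ ≈ 2.514 rad (144.0°) between the endpoints. The total great-circle distance is δ·R ≈ 2.514 × 3440 ≈ 8647 nmi, so the target fraction is f = 1500/8647 ≈ 0.173.
Interpolate at f ≈ 0.173 with slerp weights a = sin((1−f)δ)/sin δ ≈ 1.488, b = sin(fδ)/sin δ ≈ 0.719.
p = a·p₁ + b·p₂ ≈ (0.066, -0.512, -0.857); φ = arcsin(p_z) ≈ -58.94°, λ = atan2(p_y, p_x) ≈ -82.67°.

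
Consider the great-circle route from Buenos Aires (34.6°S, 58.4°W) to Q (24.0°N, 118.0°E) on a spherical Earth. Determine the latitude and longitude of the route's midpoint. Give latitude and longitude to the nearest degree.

≈ (57°S, 89°E)

Write both endpoints as unit vectors p₁, p₂ with components (cos φ cos λ, cos φ sin λ, sin φ).
The central angle between the endpoints is δ = arccos(p₁·p₂) ≈ 2.949 rad (168.9°).
Interpolate at f = 1/2 with slerp weights a = sin((1−f)δ)/sin δ ≈ 5.192, b = sin(fδ)/sin δ ≈ 5.192.
p = a·p₁ + b·p₂ ≈ (0.013, 0.548, -0.836); φ = arcsin(p_z) ≈ -56.77°, λ = atan2(p_y, p_x) ≈ 88.68°.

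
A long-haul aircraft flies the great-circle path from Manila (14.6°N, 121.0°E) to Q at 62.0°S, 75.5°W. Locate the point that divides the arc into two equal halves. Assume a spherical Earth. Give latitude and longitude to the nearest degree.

From cos δ = sin φ₁ sin φ₂ + cos φ₁ cos φ₂ cos Δλ, the central angle is δ ≈ 2.289 rad (131.2°).
Interpolate at f = 1/2 with slerp weights a = sin((1−f)δ)/sin δ ≈ 1.209, b = sin(fδ)/sin δ ≈ 1.209.
p = a·p₁ + b·p₂ ≈ (-0.461, 0.453, -0.763); φ = arcsin(p_z) ≈ -49.73°, λ = atan2(p_y, p_x) ≈ 135.45°.

≈ 50°S, 135°E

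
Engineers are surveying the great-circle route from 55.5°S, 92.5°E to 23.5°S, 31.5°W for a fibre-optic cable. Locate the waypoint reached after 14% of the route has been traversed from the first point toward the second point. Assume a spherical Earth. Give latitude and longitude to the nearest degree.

Write both endpoints as unit vectors p₁, p₂ with components (cos φ cos λ, cos φ sin λ, sin φ).
The central angle between the endpoints is δ = arccos(p₁·p₂) ≈ 1.533 rad (87.8°).
Interpolate at f = 0.14 with slerp weights a = sin((1−f)δ)/sin δ ≈ 0.969, b = sin(fδ)/sin δ ≈ 0.213.
p = a·p₁ + b·p₂ ≈ (0.143, 0.446, -0.883); φ = arcsin(p_z) ≈ -62.07°, λ = atan2(p_y, p_x) ≈ 72.27°.

≈ 62°S, 72°E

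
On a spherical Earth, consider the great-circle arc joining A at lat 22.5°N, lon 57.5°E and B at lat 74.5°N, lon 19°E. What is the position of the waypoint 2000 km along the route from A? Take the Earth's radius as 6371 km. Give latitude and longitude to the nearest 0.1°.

≈ lat 40.0°N, lon 52.8°E

Convert each endpoint to a unit vector on the sphere (x = cos φ cos λ, y = cos φ sin λ, z = sin φ).
The central angle between the endpoints is δ = arccos(p₁·p₂) ≈ 0.974 rad (55.8°). The total great-circle distance is δ·R ≈ 0.974 × 6371 ≈ 6205 km, so the target fraction is f = 2000/6205 ≈ 0.322.
Interpolate at f ≈ 0.322 with slerp weights a = sin((1−f)δ)/sin δ ≈ 0.741, b = sin(fδ)/sin δ ≈ 0.373.
p = a·p₁ + b·p₂ ≈ (0.462, 0.610, 0.643); φ = arcsin(p_z) ≈ 40.05°, λ = atan2(p_y, p_x) ≈ 52.85°.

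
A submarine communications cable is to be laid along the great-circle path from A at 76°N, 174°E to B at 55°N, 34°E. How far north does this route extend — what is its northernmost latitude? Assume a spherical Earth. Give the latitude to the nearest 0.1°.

The great circle lies in the plane with unit normal n̂ = (p₁ × p₂)/|p₁ × p₂|.
Here n̂_z ≈ -0.123; the vertex latitude is φ_max = arccos|n̂_z| ≈ 82.9°.
Check via Clairaut: cos φ_max = |cos φ₁| · sin C = cos(76.0°)·sin(30.6°) ≈ 0.123, again giving ≈ 82.9°.

≈ 82.9°N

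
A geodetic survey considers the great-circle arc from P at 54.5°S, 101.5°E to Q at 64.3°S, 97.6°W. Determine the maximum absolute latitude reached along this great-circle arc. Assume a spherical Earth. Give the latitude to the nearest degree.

The great circle lies in the plane with unit normal n̂ = (p₁ × p₂)/|p₁ × p₂|.
Here n̂_z ≈ +0.095; the vertex latitude is φ_max = arccos|n̂_z| ≈ 84.6°.
Check via Clairaut: cos φ_max = |cos φ₁| · sin C = cos(54.5°)·sin(170.6°) ≈ 0.095, again giving ≈ 84.6°.

≈ 85°S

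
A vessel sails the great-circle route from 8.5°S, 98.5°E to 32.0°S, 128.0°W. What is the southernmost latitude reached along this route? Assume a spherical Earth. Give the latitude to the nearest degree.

≈ 45°S

The great circle lies in the plane with unit normal n̂ = (p₁ × p₂)/|p₁ × p₂|.
Here n̂_z ≈ +0.702; the vertex latitude is φ_max = arccos|n̂_z| ≈ 45.4°.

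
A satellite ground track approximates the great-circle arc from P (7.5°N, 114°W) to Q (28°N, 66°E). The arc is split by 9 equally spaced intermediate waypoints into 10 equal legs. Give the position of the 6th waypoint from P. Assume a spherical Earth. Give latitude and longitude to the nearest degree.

≈ (86°N, 66°E)

The haversine formula gives a central angle δ ≈ 2.522 rad (144.5°) between the endpoints.
Interpolate at f = 6/10 with slerp weights a = sin((1−f)δ)/sin δ ≈ 1.457, b = sin(fδ)/sin δ ≈ 1.719.
p = a·p₁ + b·p₂ ≈ (0.030, 0.067, 0.997); φ = arcsin(p_z) ≈ 85.80°, λ = atan2(p_y, p_x) ≈ 66.00°.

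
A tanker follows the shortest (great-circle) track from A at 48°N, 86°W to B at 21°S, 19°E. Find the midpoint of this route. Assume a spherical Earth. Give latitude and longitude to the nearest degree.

≈ 21°N, 21°W

Write both endpoints as unit vectors p₁, p₂ with components (cos φ cos λ, cos φ sin λ, sin φ).
The central angle between the endpoints is δ = arccos(p₁·p₂) ≈ 2.013 rad (115.3°).
Interpolate at f = 1/2 with slerp weights a = sin((1−f)δ)/sin δ ≈ 0.935, b = sin(fδ)/sin δ ≈ 0.935.
p = a·p₁ + b·p₂ ≈ (0.869, -0.340, 0.360); φ = arcsin(p_z) ≈ 21.08°, λ = atan2(p_y, p_x) ≈ -21.36°.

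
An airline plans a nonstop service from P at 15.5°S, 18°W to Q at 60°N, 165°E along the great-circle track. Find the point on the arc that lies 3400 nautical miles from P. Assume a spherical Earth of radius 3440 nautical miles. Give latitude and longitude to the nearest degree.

Write both endpoints as unit vectors p₁, p₂ with components (cos φ cos λ, cos φ sin λ, sin φ).
The central angle between the endpoints is δ = arccos(p₁·p₂) ≈ 2.364 rad (135.4°). The total great-circle distance is δ·R ≈ 2.364 × 3440 ≈ 8132 nmi, so the target fraction is f = 3400/8132 ≈ 0.418.
Interpolate at f ≈ 0.418 with slerp weights a = sin((1−f)δ)/sin δ ≈ 1.398, b = sin(fδ)/sin δ ≈ 1.190.
p = a·p₁ + b·p₂ ≈ (0.707, -0.262, 0.657); φ = arcsin(p_z) ≈ 41.09°, λ = atan2(p_y, p_x) ≈ -20.37°.

≈ 41°N, 20°W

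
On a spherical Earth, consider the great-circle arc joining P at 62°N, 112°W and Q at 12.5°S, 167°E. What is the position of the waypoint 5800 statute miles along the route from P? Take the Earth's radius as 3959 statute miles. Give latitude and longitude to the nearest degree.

≈ 1°S, 173°E

Write both endpoints as unit vectors p₁, p₂ with components (cos φ cos λ, cos φ sin λ, sin φ).
The central angle between the endpoints is δ = arccos(p₁·p₂) ≈ 1.690 rad (96.9°). The total great-circle distance is δ·R ≈ 1.690 × 3959 ≈ 6693 mi, so the target fraction is f = 5800/6693 ≈ 0.867.
Interpolate at f ≈ 0.867 with slerp weights a = sin((1−f)δ)/sin δ ≈ 0.225, b = sin(fδ)/sin δ ≈ 1.002.
p = a·p₁ + b·p₂ ≈ (-0.992, 0.122, -0.018); φ = arcsin(p_z) ≈ -1.03°, λ = atan2(p_y, p_x) ≈ 172.99°.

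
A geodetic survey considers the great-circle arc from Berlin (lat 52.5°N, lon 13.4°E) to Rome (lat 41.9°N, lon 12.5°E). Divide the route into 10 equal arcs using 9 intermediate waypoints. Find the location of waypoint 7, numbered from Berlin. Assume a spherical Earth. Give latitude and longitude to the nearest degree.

≈ lat 45°N, lon 13°E

From cos δ = sin φ₁ sin φ₂ + cos φ₁ cos φ₂ cos Δλ, the central angle is δ ≈ 0.185 rad (10.6°).
Interpolate at f = 7/10 with slerp weights a = sin((1−f)δ)/sin δ ≈ 0.302, b = sin(fδ)/sin δ ≈ 0.702.
p = a·p₁ + b·p₂ ≈ (0.689, 0.156, 0.708); φ = arcsin(p_z) ≈ 45.08°, λ = atan2(p_y, p_x) ≈ 12.73°.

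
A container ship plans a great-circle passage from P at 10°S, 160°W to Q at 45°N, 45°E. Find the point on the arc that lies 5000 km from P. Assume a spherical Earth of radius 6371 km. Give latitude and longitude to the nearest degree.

≈ 30°N, 178°E

Convert each endpoint to a unit vector on the sphere (x = cos φ cos λ, y = cos φ sin λ, z = sin φ).
The central angle between the endpoints is δ = arccos(p₁·p₂) ≈ 2.425 rad (138.9°). The total great-circle distance is δ·R ≈ 2.425 × 6371 ≈ 15448 km, so the target fraction is f = 5000/15448 ≈ 0.324.
Interpolate at f ≈ 0.324 with slerp weights a = sin((1−f)δ)/sin δ ≈ 1.518, b = sin(fδ)/sin δ ≈ 1.076.
p = a·p₁ + b·p₂ ≈ (-0.867, 0.026, 0.497); φ = arcsin(p_z) ≈ 29.80°, λ = atan2(p_y, p_x) ≈ 178.26°.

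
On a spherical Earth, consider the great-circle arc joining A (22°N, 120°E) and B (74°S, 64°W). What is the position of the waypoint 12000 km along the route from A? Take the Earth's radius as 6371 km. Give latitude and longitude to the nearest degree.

The haversine formula gives a central angle δ ≈ 2.233 rad (128.0°) between the endpoints. The total great-circle distance is δ·R ≈ 2.233 × 6371 ≈ 14228 km, so the target fraction is f = 12000/14228 ≈ 0.843.
Interpolate at f ≈ 0.843 with slerp weights a = sin((1−f)δ)/sin δ ≈ 0.435, b = sin(fδ)/sin δ ≈ 1.207.
p = a·p₁ + b·p₂ ≈ (-0.056, 0.050, -0.997); φ = arcsin(p_z) ≈ -85.71°, λ = atan2(p_y, p_x) ≈ 138.08°.

≈ (86°S, 138°E)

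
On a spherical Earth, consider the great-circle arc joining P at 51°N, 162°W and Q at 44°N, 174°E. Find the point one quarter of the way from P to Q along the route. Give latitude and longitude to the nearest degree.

≈ 50°N, 169°W

Write both endpoints as unit vectors p₁, p₂ with components (cos φ cos λ, cos φ sin λ, sin φ).
The central angle between the endpoints is δ = arccos(p₁·p₂) ≈ 0.306 rad (17.6°).
Interpolate at f = 1/4 with slerp weights a = sin((1−f)δ)/sin δ ≈ 0.755, b = sin(fδ)/sin δ ≈ 0.254.
p = a·p₁ + b·p₂ ≈ (-0.633, -0.128, 0.763); φ = arcsin(p_z) ≈ 49.74°, λ = atan2(p_y, p_x) ≈ -168.60°.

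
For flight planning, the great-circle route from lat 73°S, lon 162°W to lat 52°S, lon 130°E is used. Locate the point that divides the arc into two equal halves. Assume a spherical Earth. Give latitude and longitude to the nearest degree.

From cos δ = sin φ₁ sin φ₂ + cos φ₁ cos φ₂ cos Δλ, the central angle is δ ≈ 0.608 rad (34.8°).
Interpolate at f = 1/2 with slerp weights a = sin((1−f)δ)/sin δ ≈ 0.524, b = sin(fδ)/sin δ ≈ 0.524.
p = a·p₁ + b·p₂ ≈ (-0.353, 0.200, -0.914); φ = arcsin(p_z) ≈ -66.07°, λ = atan2(p_y, p_x) ≈ 150.50°.

≈ lat 66°S, lon 150°E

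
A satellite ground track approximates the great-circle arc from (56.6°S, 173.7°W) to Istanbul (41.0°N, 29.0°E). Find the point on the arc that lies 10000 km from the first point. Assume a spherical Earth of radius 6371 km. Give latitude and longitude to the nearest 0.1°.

≈ (19.4°S, 64.1°E)

The haversine formula gives a central angle δ ≈ 2.768 rad (158.6°) between the endpoints. The total great-circle distance is δ·R ≈ 2.768 × 6371 ≈ 17634 km, so the target fraction is f = 10000/17634 ≈ 0.567.
Interpolate at f ≈ 0.567 with slerp weights a = sin((1−f)δ)/sin δ ≈ 2.551, b = sin(fδ)/sin δ ≈ 2.739.
p = a·p₁ + b·p₂ ≈ (0.412, 0.848, -0.333); φ = arcsin(p_z) ≈ -19.44°, λ = atan2(p_y, p_x) ≈ 64.08°.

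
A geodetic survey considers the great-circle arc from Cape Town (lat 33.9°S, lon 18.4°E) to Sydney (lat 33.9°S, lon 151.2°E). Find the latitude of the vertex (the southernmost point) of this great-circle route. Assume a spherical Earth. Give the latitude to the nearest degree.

≈ 59°S

The great circle lies in the plane with unit normal n̂ = (p₁ × p₂)/|p₁ × p₂|.
Here n̂_z ≈ +0.512; the vertex latitude is φ_max = arccos|n̂_z| ≈ 59.2°.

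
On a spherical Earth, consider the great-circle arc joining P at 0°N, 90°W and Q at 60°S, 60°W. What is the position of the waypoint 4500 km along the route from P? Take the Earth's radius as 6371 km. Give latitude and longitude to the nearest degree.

From cos δ = sin φ₁ sin φ₂ + cos φ₁ cos φ₂ cos Δλ, the central angle is δ ≈ 1.123 rad (64.3°). The total great-circle distance is δ·R ≈ 1.123 × 6371 ≈ 7154 km, so the target fraction is f = 4500/7154 ≈ 0.629.
Interpolate at f ≈ 0.629 with slerp weights a = sin((1−f)δ)/sin δ ≈ 0.449, b = sin(fδ)/sin δ ≈ 0.720.
p = a·p₁ + b·p₂ ≈ (0.180, -0.761, -0.624); φ = arcsin(p_z) ≈ -38.58°, λ = atan2(p_y, p_x) ≈ -76.69°.

≈ 39°S, 77°W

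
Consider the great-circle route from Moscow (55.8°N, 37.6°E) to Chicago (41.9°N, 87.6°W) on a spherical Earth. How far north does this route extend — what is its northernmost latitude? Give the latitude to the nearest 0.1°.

The great circle lies in the plane with unit normal n̂ = (p₁ × p₂)/|p₁ × p₂|.
Here n̂_z ≈ -0.360; the vertex latitude is φ_max = arccos|n̂_z| ≈ 68.9°.

≈ 68.9°N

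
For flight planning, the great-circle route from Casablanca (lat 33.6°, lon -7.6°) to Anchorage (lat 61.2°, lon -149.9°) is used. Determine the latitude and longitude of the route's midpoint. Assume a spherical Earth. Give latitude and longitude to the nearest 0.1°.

≈ lat 69.3°, lon -40.7°

Convert each endpoint to a unit vector on the sphere (x = cos φ cos λ, y = cos φ sin λ, z = sin φ).
The central angle between the endpoints is δ = arccos(p₁·p₂) ≈ 1.403 rad (80.4°).
Interpolate at f = 1/2 with slerp weights a = sin((1−f)δ)/sin δ ≈ 0.654, b = sin(fδ)/sin δ ≈ 0.654.
p = a·p₁ + b·p₂ ≈ (0.268, -0.230, 0.936); φ = arcsin(p_z) ≈ 69.33°, λ = atan2(p_y, p_x) ≈ -40.71°.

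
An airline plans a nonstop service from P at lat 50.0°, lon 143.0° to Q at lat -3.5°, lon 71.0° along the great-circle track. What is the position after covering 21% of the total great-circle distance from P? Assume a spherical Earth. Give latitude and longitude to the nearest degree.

≈ lat 43°, lon 120°

Convert each endpoint to a unit vector on the sphere (x = cos φ cos λ, y = cos φ sin λ, z = sin φ).
The central angle between the endpoints is δ = arccos(p₁·p₂) ≈ 1.419 rad (81.3°).
Interpolate at f = 0.21 with slerp weights a = sin((1−f)δ)/sin δ ≈ 0.911, b = sin(fδ)/sin δ ≈ 0.297.
p = a·p₁ + b·p₂ ≈ (-0.371, 0.633, 0.680); φ = arcsin(p_z) ≈ 42.82°, λ = atan2(p_y, p_x) ≈ 120.40°.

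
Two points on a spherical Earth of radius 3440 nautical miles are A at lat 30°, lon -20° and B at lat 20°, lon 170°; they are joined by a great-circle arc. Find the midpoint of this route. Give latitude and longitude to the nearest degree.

≈ lat 78°, lon -130°

Write both endpoints as unit vectors p₁, p₂ with components (cos φ cos λ, cos φ sin λ, sin φ).
The central angle between the endpoints is δ = arccos(p₁·p₂) ≈ 2.253 rad (129.1°).
Interpolate at f = 1/2 with slerp weights a = sin((1−f)δ)/sin δ ≈ 1.163, b = sin(fδ)/sin δ ≈ 1.163.
p = a·p₁ + b·p₂ ≈ (-0.130, -0.155, 0.979); φ = arcsin(p_z) ≈ 78.35°, λ = atan2(p_y, p_x) ≈ -130.00°.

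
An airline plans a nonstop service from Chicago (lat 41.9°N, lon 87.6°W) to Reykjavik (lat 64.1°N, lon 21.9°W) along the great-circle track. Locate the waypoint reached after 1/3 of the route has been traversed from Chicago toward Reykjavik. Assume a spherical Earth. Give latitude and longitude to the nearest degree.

≈ lat 53°N, lon 74°W

Convert each endpoint to a unit vector on the sphere (x = cos φ cos λ, y = cos φ sin λ, z = sin φ).
The central angle between the endpoints is δ = arccos(p₁·p₂) ≈ 0.746 rad (42.7°).
Interpolate at f = 1/3 with slerp weights a = sin((1−f)δ)/sin δ ≈ 0.703, b = sin(fδ)/sin δ ≈ 0.363.
p = a·p₁ + b·p₂ ≈ (0.169, -0.582, 0.796); φ = arcsin(p_z) ≈ 52.71°, λ = atan2(p_y, p_x) ≈ -73.81°.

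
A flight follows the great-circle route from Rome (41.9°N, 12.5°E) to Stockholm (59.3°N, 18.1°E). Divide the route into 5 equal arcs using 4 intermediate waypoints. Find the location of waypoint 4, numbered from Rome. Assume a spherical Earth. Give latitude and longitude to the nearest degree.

Convert each endpoint to a unit vector on the sphere (x = cos φ cos λ, y = cos φ sin λ, z = sin φ).
The central angle between the endpoints is δ = arccos(p₁·p₂) ≈ 0.310 rad (17.7°).
Interpolate at f = 4/5 with slerp weights a = sin((1−f)δ)/sin δ ≈ 0.203, b = sin(fδ)/sin δ ≈ 0.805.
p = a·p₁ + b·p₂ ≈ (0.538, 0.160, 0.828); φ = arcsin(p_z) ≈ 55.84°, λ = atan2(p_y, p_x) ≈ 16.59°.

≈ 56°N, 17°E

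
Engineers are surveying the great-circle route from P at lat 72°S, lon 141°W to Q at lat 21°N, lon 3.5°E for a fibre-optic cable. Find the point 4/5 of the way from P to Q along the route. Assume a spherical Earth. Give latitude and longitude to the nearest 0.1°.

From cos δ = sin φ₁ sin φ₂ + cos φ₁ cos φ₂ cos Δλ, the central angle is δ ≈ 2.184 rad (125.1°).
Interpolate at f = 4/5 with slerp weights a = sin((1−f)δ)/sin δ ≈ 0.517, b = sin(fδ)/sin δ ≈ 1.204.
p = a·p₁ + b·p₂ ≈ (0.998, -0.032, -0.061); φ = arcsin(p_z) ≈ -3.48°, λ = atan2(p_y, p_x) ≈ -1.84°.

≈ lat 3.5°S, lon 1.8°W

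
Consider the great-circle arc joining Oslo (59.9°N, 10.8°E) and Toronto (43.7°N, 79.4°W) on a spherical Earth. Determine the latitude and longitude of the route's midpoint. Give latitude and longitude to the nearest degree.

≈ 61°N, 45°W

From cos δ = sin φ₁ sin φ₂ + cos φ₁ cos φ₂ cos Δλ, the central angle is δ ≈ 0.932 rad (53.4°).
Interpolate at f = 1/2 with slerp weights a = sin((1−f)δ)/sin δ ≈ 0.560, b = sin(fδ)/sin δ ≈ 0.560.
p = a·p₁ + b·p₂ ≈ (0.350, -0.345, 0.871); φ = arcsin(p_z) ≈ 60.55°, λ = atan2(p_y, p_x) ≈ -44.59°.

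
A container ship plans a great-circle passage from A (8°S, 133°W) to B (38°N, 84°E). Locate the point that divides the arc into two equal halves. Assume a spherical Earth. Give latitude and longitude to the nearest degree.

≈ (39°N, 174°E)

The haversine formula gives a central angle δ ≈ 2.359 rad (135.1°) between the endpoints.
Interpolate at f = 1/2 with slerp weights a = sin((1−f)δ)/sin δ ≈ 1.311, b = sin(fδ)/sin δ ≈ 1.311.
p = a·p₁ + b·p₂ ≈ (-0.777, 0.078, 0.624); φ = arcsin(p_z) ≈ 38.64°, λ = atan2(p_y, p_x) ≈ 174.27°.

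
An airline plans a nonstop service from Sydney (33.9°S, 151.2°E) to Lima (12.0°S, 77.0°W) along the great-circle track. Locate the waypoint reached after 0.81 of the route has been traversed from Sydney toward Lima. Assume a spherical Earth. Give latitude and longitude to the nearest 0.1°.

The haversine formula gives a central angle δ ≈ 2.010 rad (115.2°) between the endpoints.
Interpolate at f = 0.81 with slerp weights a = sin((1−f)δ)/sin δ ≈ 0.412, b = sin(fδ)/sin δ ≈ 1.103.
p = a·p₁ + b·p₂ ≈ (-0.057, -0.887, -0.459); φ = arcsin(p_z) ≈ -27.32°, λ = atan2(p_y, p_x) ≈ -93.66°.

≈ (27.3°S, 93.7°W)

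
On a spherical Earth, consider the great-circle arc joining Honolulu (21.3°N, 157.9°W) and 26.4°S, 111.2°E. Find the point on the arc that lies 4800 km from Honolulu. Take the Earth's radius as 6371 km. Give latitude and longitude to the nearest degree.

Write both endpoints as unit vectors p₁, p₂ with components (cos φ cos λ, cos φ sin λ, sin φ).
The central angle between the endpoints is δ = arccos(p₁·p₂) ≈ 1.746 rad (100.1°). The total great-circle distance is δ·R ≈ 1.746 × 6371 ≈ 11126 km, so the target fraction is f = 4800/11126 ≈ 0.431.
Interpolate at f ≈ 0.431 with slerp weights a = sin((1−f)δ)/sin δ ≈ 0.851, b = sin(fδ)/sin δ ≈ 0.695.
p = a·p₁ + b·p₂ ≈ (-0.959, 0.282, 0.000); φ = arcsin(p_z) ≈ 0.00°, λ = atan2(p_y, p_x) ≈ 163.62°.

≈ 0°N, 164°E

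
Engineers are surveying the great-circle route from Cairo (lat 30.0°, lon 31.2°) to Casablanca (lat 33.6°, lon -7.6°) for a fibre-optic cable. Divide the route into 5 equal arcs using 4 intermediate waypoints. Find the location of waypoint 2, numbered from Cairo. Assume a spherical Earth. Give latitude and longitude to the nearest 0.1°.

Convert each endpoint to a unit vector on the sphere (x = cos φ cos λ, y = cos φ sin λ, z = sin φ).
The central angle between the endpoints is δ = arccos(p₁·p₂) ≈ 0.576 rad (33.0°).
Interpolate at f = 2/5 with slerp weights a = sin((1−f)δ)/sin δ ≈ 0.622, b = sin(fδ)/sin δ ≈ 0.419.
p = a·p₁ + b·p₂ ≈ (0.807, 0.233, 0.543); φ = arcsin(p_z) ≈ 32.89°, λ = atan2(p_y, p_x) ≈ 16.10°.

≈ lat 32.9°, lon 16.1°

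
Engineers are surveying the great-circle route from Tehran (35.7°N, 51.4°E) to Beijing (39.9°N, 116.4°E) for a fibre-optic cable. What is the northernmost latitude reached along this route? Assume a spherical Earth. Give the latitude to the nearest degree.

≈ 43°N

The great circle lies in the plane with unit normal n̂ = (p₁ × p₂)/|p₁ × p₂|.
Here n̂_z ≈ +0.733; the vertex latitude is φ_max = arccos|n̂_z| ≈ 42.9°.
Check via Clairaut: cos φ_max = |cos φ₁| · sin C = cos(35.7°)·sin(64.5°) ≈ 0.733, again giving ≈ 42.9°.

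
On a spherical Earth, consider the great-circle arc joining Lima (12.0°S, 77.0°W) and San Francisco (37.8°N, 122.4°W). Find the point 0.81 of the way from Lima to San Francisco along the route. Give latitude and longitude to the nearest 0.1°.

≈ 29.3°N, 111.5°W

Write both endpoints as unit vectors p₁, p₂ with components (cos φ cos λ, cos φ sin λ, sin φ).
The central angle between the endpoints is δ = arccos(p₁·p₂) ≈ 1.143 rad (65.5°).
Interpolate at f = 0.81 with slerp weights a = sin((1−f)δ)/sin δ ≈ 0.237, b = sin(fδ)/sin δ ≈ 0.878.
p = a·p₁ + b·p₂ ≈ (-0.320, -0.812, 0.489); φ = arcsin(p_z) ≈ 29.28°, λ = atan2(p_y, p_x) ≈ -111.50°.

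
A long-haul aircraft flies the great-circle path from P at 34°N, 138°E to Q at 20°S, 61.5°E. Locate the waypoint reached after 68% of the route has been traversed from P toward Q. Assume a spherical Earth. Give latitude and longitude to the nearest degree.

Convert each endpoint to a unit vector on the sphere (x = cos φ cos λ, y = cos φ sin λ, z = sin φ).
The central angle between the endpoints is δ = arccos(p₁·p₂) ≈ 1.580 rad (90.5°).
Interpolate at f = 0.68 with slerp weights a = sin((1−f)δ)/sin δ ≈ 0.484, b = sin(fδ)/sin δ ≈ 0.879.
p = a·p₁ + b·p₂ ≈ (0.096, 0.995, -0.030); φ = arcsin(p_z) ≈ -1.71°, λ = atan2(p_y, p_x) ≈ 84.50°.

≈ 2°S, 84°E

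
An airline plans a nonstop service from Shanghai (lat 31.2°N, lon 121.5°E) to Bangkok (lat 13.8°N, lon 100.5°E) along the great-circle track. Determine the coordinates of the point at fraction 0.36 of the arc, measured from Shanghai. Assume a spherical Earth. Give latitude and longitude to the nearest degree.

From cos δ = sin φ₁ sin φ₂ + cos φ₁ cos φ₂ cos Δλ, the central angle is δ ≈ 0.453 rad (26.0°).
Interpolate at f = 0.36 with slerp weights a = sin((1−f)δ)/sin δ ≈ 0.653, b = sin(fδ)/sin δ ≈ 0.371.
p = a·p₁ + b·p₂ ≈ (-0.358, 0.831, 0.427); φ = arcsin(p_z) ≈ 25.27°, λ = atan2(p_y, p_x) ≈ 113.29°.

≈ lat 25°N, lon 113°E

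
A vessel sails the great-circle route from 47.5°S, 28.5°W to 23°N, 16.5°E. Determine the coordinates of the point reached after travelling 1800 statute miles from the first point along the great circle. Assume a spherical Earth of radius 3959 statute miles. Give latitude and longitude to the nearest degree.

≈ 26°S, 10°W

Convert each endpoint to a unit vector on the sphere (x = cos φ cos λ, y = cos φ sin λ, z = sin φ).
The central angle between the endpoints is δ = arccos(p₁·p₂) ≈ 1.419 rad (81.3°). The total great-circle distance is δ·R ≈ 1.419 × 3959 ≈ 5616 mi, so the target fraction is f = 1800/5616 ≈ 0.321.
Interpolate at f ≈ 0.321 with slerp weights a = sin((1−f)δ)/sin δ ≈ 0.831, b = sin(fδ)/sin δ ≈ 0.444.
p = a·p₁ + b·p₂ ≈ (0.886, -0.152, -0.439); φ = arcsin(p_z) ≈ -26.05°, λ = atan2(p_y, p_x) ≈ -9.72°.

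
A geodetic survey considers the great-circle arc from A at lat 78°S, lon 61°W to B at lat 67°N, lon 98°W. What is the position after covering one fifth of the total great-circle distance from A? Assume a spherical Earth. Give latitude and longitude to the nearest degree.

≈ lat 50°S, lon 80°W

Convert each endpoint to a unit vector on the sphere (x = cos φ cos λ, y = cos φ sin λ, z = sin φ).
The central angle between the endpoints is δ = arccos(p₁·p₂) ≈ 2.560 rad (146.7°).
Interpolate at f = 1/5 with slerp weights a = sin((1−f)δ)/sin δ ≈ 1.617, b = sin(fδ)/sin δ ≈ 0.892.
p = a·p₁ + b·p₂ ≈ (0.114, -0.639, -0.761); φ = arcsin(p_z) ≈ -49.52°, λ = atan2(p_y, p_x) ≈ -79.84°.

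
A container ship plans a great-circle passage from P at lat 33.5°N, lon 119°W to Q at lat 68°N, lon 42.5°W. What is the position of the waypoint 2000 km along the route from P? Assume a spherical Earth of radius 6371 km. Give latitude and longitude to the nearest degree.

From cos δ = sin φ₁ sin φ₂ + cos φ₁ cos φ₂ cos Δλ, the central angle is δ ≈ 0.946 rad (54.2°). The total great-circle distance is δ·R ≈ 0.946 × 6371 ≈ 6029 km, so the target fraction is f = 2000/6029 ≈ 0.332.
Interpolate at f ≈ 0.332 with slerp weights a = sin((1−f)δ)/sin δ ≈ 0.729, b = sin(fδ)/sin δ ≈ 0.381.
p = a·p₁ + b·p₂ ≈ (-0.189, -0.628, 0.755); φ = arcsin(p_z) ≈ 49.03°, λ = atan2(p_y, p_x) ≈ -106.79°.

≈ lat 49°N, lon 107°W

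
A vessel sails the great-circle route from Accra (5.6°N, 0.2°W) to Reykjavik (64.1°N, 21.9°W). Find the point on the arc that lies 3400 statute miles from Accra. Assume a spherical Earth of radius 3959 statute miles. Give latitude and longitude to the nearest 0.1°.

Convert each endpoint to a unit vector on the sphere (x = cos φ cos λ, y = cos φ sin λ, z = sin φ).
The central angle between the endpoints is δ = arccos(p₁·p₂) ≈ 1.057 rad (60.5°). The total great-circle distance is δ·R ≈ 1.057 × 3959 ≈ 4184 mi, so the target fraction is f = 3400/4184 ≈ 0.813.
Interpolate at f ≈ 0.813 with slerp weights a = sin((1−f)δ)/sin δ ≈ 0.226, b = sin(fδ)/sin δ ≈ 0.869.
p = a·p₁ + b·p₂ ≈ (0.577, -0.142, 0.804); φ = arcsin(p_z) ≈ 53.53°, λ = atan2(p_y, p_x) ≈ -13.86°.

≈ 53.5°N, 13.9°W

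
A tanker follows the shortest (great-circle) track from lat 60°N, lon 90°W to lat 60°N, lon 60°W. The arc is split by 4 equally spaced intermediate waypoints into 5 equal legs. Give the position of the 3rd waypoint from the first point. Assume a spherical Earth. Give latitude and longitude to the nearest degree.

Convert each endpoint to a unit vector on the sphere (x = cos φ cos λ, y = cos φ sin λ, z = sin φ).
The central angle between the endpoints is δ = arccos(p₁·p₂) ≈ 0.260 rad (14.9°).
Interpolate at f = 3/5 with slerp weights a = sin((1−f)δ)/sin δ ≈ 0.404, b = sin(fδ)/sin δ ≈ 0.604.
p = a·p₁ + b·p₂ ≈ (0.151, -0.464, 0.873); φ = arcsin(p_z) ≈ 60.82°, λ = atan2(p_y, p_x) ≈ -71.95°.

≈ lat 61°N, lon 72°W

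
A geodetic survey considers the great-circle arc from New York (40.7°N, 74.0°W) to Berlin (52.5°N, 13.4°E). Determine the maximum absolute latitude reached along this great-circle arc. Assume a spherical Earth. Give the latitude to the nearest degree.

≈ 57°N

The great circle lies in the plane with unit normal n̂ = (p₁ × p₂)/|p₁ × p₂|.
Here n̂_z ≈ +0.547; the vertex latitude is φ_max = arccos|n̂_z| ≈ 56.8°.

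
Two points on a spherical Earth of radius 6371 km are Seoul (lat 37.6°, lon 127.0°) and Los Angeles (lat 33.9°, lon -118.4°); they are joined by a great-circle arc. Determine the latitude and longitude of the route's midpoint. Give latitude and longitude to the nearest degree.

Write both endpoints as unit vectors p₁, p₂ with components (cos φ cos λ, cos φ sin λ, sin φ).
The central angle between the endpoints is δ = arccos(p₁·p₂) ≈ 1.504 rad (86.2°).
Interpolate at f = 1/2 with slerp weights a = sin((1−f)δ)/sin δ ≈ 0.685, b = sin(fδ)/sin δ ≈ 0.685.
p = a·p₁ + b·p₂ ≈ (-0.597, -0.067, 0.800); φ = arcsin(p_z) ≈ 53.10°, λ = atan2(p_y, p_x) ≈ -173.63°.

≈ lat 53°, lon -174°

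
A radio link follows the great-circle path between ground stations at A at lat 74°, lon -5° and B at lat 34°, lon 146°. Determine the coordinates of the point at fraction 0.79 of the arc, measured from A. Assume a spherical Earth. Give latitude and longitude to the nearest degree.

Convert each endpoint to a unit vector on the sphere (x = cos φ cos λ, y = cos φ sin λ, z = sin φ).
The central angle between the endpoints is δ = arccos(p₁·p₂) ≈ 1.226 rad (70.3°).
Interpolate at f = 0.79 with slerp weights a = sin((1−f)δ)/sin δ ≈ 0.271, b = sin(fδ)/sin δ ≈ 0.876.
p = a·p₁ + b·p₂ ≈ (-0.528, 0.399, 0.750); φ = arcsin(p_z) ≈ 48.57°, λ = atan2(p_y, p_x) ≈ 142.87°.

≈ lat 49°, lon 143°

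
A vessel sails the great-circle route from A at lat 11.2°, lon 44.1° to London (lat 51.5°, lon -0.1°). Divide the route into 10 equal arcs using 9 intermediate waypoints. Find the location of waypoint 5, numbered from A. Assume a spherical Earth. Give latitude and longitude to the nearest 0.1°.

≈ lat 33.2°, lon 27.2°

Convert each endpoint to a unit vector on the sphere (x = cos φ cos λ, y = cos φ sin λ, z = sin φ).
The central angle between the endpoints is δ = arccos(p₁·p₂) ≈ 0.940 rad (53.9°).
Interpolate at f = 5/10 with slerp weights a = sin((1−f)δ)/sin δ ≈ 0.561, b = sin(fδ)/sin δ ≈ 0.561.
p = a·p₁ + b·p₂ ≈ (0.744, 0.382, 0.548); φ = arcsin(p_z) ≈ 33.22°, λ = atan2(p_y, p_x) ≈ 27.19°.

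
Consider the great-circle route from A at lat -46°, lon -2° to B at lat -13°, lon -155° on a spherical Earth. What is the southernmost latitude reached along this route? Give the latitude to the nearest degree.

≈ -70°

The great circle lies in the plane with unit normal n̂ = (p₁ × p₂)/|p₁ × p₂|.
Here n̂_z ≈ -0.342; the vertex latitude is φ_max = arccos|n̂_z| ≈ 70.0°.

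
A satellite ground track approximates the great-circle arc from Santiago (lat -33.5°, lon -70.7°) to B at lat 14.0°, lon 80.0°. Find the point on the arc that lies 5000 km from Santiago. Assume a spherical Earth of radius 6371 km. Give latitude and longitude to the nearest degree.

≈ lat -43°, lon -14°

From cos δ = sin φ₁ sin φ₂ + cos φ₁ cos φ₂ cos Δλ, the central angle is δ ≈ 2.566 rad (147.0°). The total great-circle distance is δ·R ≈ 2.566 × 6371 ≈ 16351 km, so the target fraction is f = 5000/16351 ≈ 0.306.
Interpolate at f ≈ 0.306 with slerp weights a = sin((1−f)δ)/sin δ ≈ 1.798, b = sin(fδ)/sin δ ≈ 1.299.
p = a·p₁ + b·p₂ ≈ (0.714, -0.173, -0.678); φ = arcsin(p_z) ≈ -42.68°, λ = atan2(p_y, p_x) ≈ -13.64°.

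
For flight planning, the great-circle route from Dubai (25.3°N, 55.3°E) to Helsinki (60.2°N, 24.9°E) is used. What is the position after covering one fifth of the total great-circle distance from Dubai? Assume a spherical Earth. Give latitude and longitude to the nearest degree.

Convert each endpoint to a unit vector on the sphere (x = cos φ cos λ, y = cos φ sin λ, z = sin φ).
The central angle between the endpoints is δ = arccos(p₁·p₂) ≈ 0.710 rad (40.7°).
Interpolate at f = 1/5 with slerp weights a = sin((1−f)δ)/sin δ ≈ 0.825, b = sin(fδ)/sin δ ≈ 0.217.
p = a·p₁ + b·p₂ ≈ (0.523, 0.659, 0.541); φ = arcsin(p_z) ≈ 32.76°, λ = atan2(p_y, p_x) ≈ 51.58°.

≈ 33°N, 52°E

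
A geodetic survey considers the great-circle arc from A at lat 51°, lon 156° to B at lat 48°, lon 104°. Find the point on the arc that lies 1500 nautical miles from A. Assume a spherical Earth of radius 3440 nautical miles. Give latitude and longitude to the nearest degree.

≈ lat 51°, lon 116°

The haversine formula gives a central angle δ ≈ 0.579 rad (33.2°) between the endpoints. The total great-circle distance is δ·R ≈ 0.579 × 3440 ≈ 1993 nmi, so the target fraction is f = 1500/1993 ≈ 0.753.
Interpolate at f ≈ 0.753 with slerp weights a = sin((1−f)δ)/sin δ ≈ 0.261, b = sin(fδ)/sin δ ≈ 0.771.
p = a·p₁ + b·p₂ ≈ (-0.275, 0.568, 0.776); φ = arcsin(p_z) ≈ 50.90°, λ = atan2(p_y, p_x) ≈ 115.84°.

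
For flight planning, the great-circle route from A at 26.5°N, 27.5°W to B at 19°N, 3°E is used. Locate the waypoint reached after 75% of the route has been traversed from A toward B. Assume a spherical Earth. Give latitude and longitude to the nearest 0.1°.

The haversine formula gives a central angle δ ≈ 0.507 rad (29.0°) between the endpoints.
Interpolate at f = 0.75 with slerp weights a = sin((1−f)δ)/sin δ ≈ 0.260, b = sin(fδ)/sin δ ≈ 0.764.
p = a·p₁ + b·p₂ ≈ (0.928, -0.070, 0.365); φ = arcsin(p_z) ≈ 21.41°, λ = atan2(p_y, p_x) ≈ -4.30°.

≈ 21.4°N, 4.3°W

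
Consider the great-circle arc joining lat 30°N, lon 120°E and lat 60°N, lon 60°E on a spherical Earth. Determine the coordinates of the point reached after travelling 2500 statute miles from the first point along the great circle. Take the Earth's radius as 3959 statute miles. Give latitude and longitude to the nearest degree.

Write both endpoints as unit vectors p₁, p₂ with components (cos φ cos λ, cos φ sin λ, sin φ).
The central angle between the endpoints is δ = arccos(p₁·p₂) ≈ 0.864 rad (49.5°). The total great-circle distance is δ·R ≈ 0.864 × 3959 ≈ 3420 mi, so the target fraction is f = 2500/3420 ≈ 0.731.
Interpolate at f ≈ 0.731 with slerp weights a = sin((1−f)δ)/sin δ ≈ 0.303, b = sin(fδ)/sin δ ≈ 0.776.
p = a·p₁ + b·p₂ ≈ (0.063, 0.563, 0.824); φ = arcsin(p_z) ≈ 55.47°, λ = atan2(p_y, p_x) ≈ 83.62°.

≈ lat 55°N, lon 84°E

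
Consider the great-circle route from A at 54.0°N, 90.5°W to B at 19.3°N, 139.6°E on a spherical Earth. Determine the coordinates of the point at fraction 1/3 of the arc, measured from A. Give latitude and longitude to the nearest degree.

≈ 64°N, 152°W

Write both endpoints as unit vectors p₁, p₂ with components (cos φ cos λ, cos φ sin λ, sin φ).
The central angle between the endpoints is δ = arccos(p₁·p₂) ≈ 1.659 rad (95.1°).
Interpolate at f = 1/3 with slerp weights a = sin((1−f)δ)/sin δ ≈ 0.898, b = sin(fδ)/sin δ ≈ 0.527.
p = a·p₁ + b·p₂ ≈ (-0.384, -0.205, 0.900); φ = arcsin(p_z) ≈ 64.22°, λ = atan2(p_y, p_x) ≈ -151.89°.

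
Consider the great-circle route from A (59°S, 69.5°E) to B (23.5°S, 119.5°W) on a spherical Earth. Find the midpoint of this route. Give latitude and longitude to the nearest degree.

≈ (72°S, 131°W)

Write both endpoints as unit vectors p₁, p₂ with components (cos φ cos λ, cos φ sin λ, sin φ).
The central angle between the endpoints is δ = arccos(p₁·p₂) ≈ 1.696 rad (97.2°).
Interpolate at f = 1/2 with slerp weights a = sin((1−f)δ)/sin δ ≈ 0.756, b = sin(fδ)/sin δ ≈ 0.756.
p = a·p₁ + b·p₂ ≈ (-0.205, -0.239, -0.949); φ = arcsin(p_z) ≈ -71.66°, λ = atan2(p_y, p_x) ≈ -130.66°.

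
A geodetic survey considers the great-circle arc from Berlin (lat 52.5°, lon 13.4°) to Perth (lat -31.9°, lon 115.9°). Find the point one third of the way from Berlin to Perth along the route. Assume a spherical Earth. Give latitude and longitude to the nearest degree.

Convert each endpoint to a unit vector on the sphere (x = cos φ cos λ, y = cos φ sin λ, z = sin φ).
The central angle between the endpoints is δ = arccos(p₁·p₂) ≈ 2.131 rad (122.1°).
Interpolate at f = 1/3 with slerp weights a = sin((1−f)δ)/sin δ ≈ 1.167, b = sin(fδ)/sin δ ≈ 0.770.
p = a·p₁ + b·p₂ ≈ (0.406, 0.752, 0.519); φ = arcsin(p_z) ≈ 31.27°, λ = atan2(p_y, p_x) ≈ 61.66°.

≈ lat 31°, lon 62°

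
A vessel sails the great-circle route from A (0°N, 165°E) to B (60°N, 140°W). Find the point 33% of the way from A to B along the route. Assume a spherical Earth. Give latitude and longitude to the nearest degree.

Write both endpoints as unit vectors p₁, p₂ with components (cos φ cos λ, cos φ sin λ, sin φ).
The central angle between the endpoints is δ = arccos(p₁·p₂) ≈ 1.280 rad (73.3°).
Interpolate at f = 0.33 with slerp weights a = sin((1−f)δ)/sin δ ≈ 0.789, b = sin(fδ)/sin δ ≈ 0.428.
p = a·p₁ + b·p₂ ≈ (-0.926, 0.067, 0.371); φ = arcsin(p_z) ≈ 21.75°, λ = atan2(p_y, p_x) ≈ 175.88°.

≈ (22°N, 176°E)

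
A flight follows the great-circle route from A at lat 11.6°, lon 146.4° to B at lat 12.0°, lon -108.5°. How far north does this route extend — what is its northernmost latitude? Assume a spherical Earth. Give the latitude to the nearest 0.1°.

The great circle lies in the plane with unit normal n̂ = (p₁ × p₂)/|p₁ × p₂|.
Here n̂_z ≈ +0.946; the vertex latitude is φ_max = arccos|n̂_z| ≈ 19.0°.

≈ 19.0°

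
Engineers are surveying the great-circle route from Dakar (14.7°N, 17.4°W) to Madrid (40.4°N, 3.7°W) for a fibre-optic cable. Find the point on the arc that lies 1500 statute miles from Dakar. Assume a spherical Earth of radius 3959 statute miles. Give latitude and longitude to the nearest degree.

From cos δ = sin φ₁ sin φ₂ + cos φ₁ cos φ₂ cos Δλ, the central angle is δ ≈ 0.495 rad (28.3°). The total great-circle distance is δ·R ≈ 0.495 × 3959 ≈ 1958 mi, so the target fraction is f = 1500/1958 ≈ 0.766.
Interpolate at f ≈ 0.766 with slerp weights a = sin((1−f)δ)/sin δ ≈ 0.243, b = sin(fδ)/sin δ ≈ 0.779.
p = a·p₁ + b·p₂ ≈ (0.817, -0.109, 0.567); φ = arcsin(p_z) ≈ 34.52°, λ = atan2(p_y, p_x) ≈ -7.58°.

≈ 35°N, 8°W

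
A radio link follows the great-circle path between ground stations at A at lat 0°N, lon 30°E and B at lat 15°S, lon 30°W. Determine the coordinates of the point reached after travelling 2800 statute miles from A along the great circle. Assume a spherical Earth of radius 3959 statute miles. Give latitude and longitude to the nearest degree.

≈ lat 11°S, lon 9°W

From cos δ = sin φ₁ sin φ₂ + cos φ₁ cos φ₂ cos Δλ, the central angle is δ ≈ 1.067 rad (61.1°). The total great-circle distance is δ·R ≈ 1.067 × 3959 ≈ 4223 mi, so the target fraction is f = 2800/4223 ≈ 0.663.
Interpolate at f ≈ 0.663 with slerp weights a = sin((1−f)δ)/sin δ ≈ 0.402, b = sin(fδ)/sin δ ≈ 0.742.
p = a·p₁ + b·p₂ ≈ (0.969, -0.157, -0.192); φ = arcsin(p_z) ≈ -11.07°, λ = atan2(p_y, p_x) ≈ -9.23°.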